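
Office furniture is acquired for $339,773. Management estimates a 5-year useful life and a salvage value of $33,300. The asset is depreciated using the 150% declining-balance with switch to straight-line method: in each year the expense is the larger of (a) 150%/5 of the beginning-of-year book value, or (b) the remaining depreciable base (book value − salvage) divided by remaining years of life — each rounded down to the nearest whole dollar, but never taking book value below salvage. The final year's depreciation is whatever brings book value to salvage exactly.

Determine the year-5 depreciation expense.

Depreciable base = $339,773 − $33,300 = $306,473.
Year 1: DB = ⌊$339,773 × 150%/5⌋ = $101,931; SL = ⌊$306,473/5⌋ = $61,294 → take DB $101,931. Book value $237,842.
Year 2: DB = ⌊$237,842 × 150%/5⌋ = $71,352; SL = ⌊$204,542/4⌋ = $51,135 → take DB $71,352. Book value $166,490.
Year 3: DB = ⌊$166,490 × 150%/5⌋ = $49,947; SL = ⌊$133,190/3⌋ = $44,396 → take DB $49,947. Book value $116,543.
Year 4: DB = ⌊$116,543 × 150%/5⌋ = $34,962; SL = ⌊$83,243/2⌋ = $41,621 → take SL $41,621. Book value $74,922.
Year 5 (final): $74,922 − $33,300 = $41,622. Book value $33,300.

$41,622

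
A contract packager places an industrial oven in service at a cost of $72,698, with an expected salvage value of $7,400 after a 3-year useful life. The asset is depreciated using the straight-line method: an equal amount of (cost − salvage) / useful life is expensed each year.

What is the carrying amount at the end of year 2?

$29,166

Depreciable base = $72,698 − $7,400 = $65,298.
Annual expense = $65,298 / 3 = $21,766.
End of year 1: book value $50,932.
End of year 2: book value $29,166.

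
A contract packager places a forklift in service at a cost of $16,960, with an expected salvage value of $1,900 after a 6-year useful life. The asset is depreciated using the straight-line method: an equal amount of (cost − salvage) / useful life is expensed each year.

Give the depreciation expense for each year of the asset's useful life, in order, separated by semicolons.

Depreciable base = $16,960 − $1,900 = $15,060.
Annual expense = $15,060 / 6 = $2,510.
End of year 1: book value $14,450.
End of year 2: book value $11,940.
End of year 3: book value $9,430.
End of year 4: book value $6,920.
End of year 5: book value $4,410.
End of year 6: book value $1,900.

$2,510; $2,510; $2,510; $2,510; $2,510; $2,510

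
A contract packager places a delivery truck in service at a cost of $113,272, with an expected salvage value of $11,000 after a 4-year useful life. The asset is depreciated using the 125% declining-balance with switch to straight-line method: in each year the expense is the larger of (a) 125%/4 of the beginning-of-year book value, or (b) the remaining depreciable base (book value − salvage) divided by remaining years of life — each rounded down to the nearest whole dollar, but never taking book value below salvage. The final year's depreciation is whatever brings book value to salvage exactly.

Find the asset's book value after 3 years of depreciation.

Depreciable base = $113,272 − $11,000 = $102,272.
Year 1: DB = ⌊$113,272 × 125%/4⌋ = $35,397; SL = ⌊$102,272/4⌋ = $25,568 → take DB $35,397. Book value $77,875.
Year 2: DB = ⌊$77,875 × 125%/4⌋ = $24,335; SL = ⌊$66,875/3⌋ = $22,291 → take DB $24,335. Book value $53,540.
Year 3: DB = ⌊$53,540 × 125%/4⌋ = $16,731; SL = ⌊$42,540/2⌋ = $21,270 → take SL $21,270. Book value $32,270.

$32,270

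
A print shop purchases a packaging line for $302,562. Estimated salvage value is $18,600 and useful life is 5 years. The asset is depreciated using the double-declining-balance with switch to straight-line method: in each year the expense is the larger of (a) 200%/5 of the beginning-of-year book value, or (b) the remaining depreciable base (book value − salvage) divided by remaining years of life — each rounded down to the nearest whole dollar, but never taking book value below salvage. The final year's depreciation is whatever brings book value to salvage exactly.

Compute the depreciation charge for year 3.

$43,569

Depreciable base = $302,562 − $18,600 = $283,962.
Year 1: DB = ⌊$302,562 × 200%/5⌋ = $121,024; SL = ⌊$283,962/5⌋ = $56,792 → take DB $121,024. Book value $181,538.
Year 2: DB = ⌊$181,538 × 200%/5⌋ = $72,615; SL = ⌊$162,938/4⌋ = $40,734 → take DB $72,615. Book value $108,923.
Year 3: DB = ⌊$108,923 × 200%/5⌋ = $43,569; SL = ⌊$90,323/3⌋ = $30,107 → take DB $43,569. Book value $65,354.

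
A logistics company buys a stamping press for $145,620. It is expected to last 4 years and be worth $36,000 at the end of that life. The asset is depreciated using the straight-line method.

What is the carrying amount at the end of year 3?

$63,405

Depreciable base = $145,620 − $36,000 = $109,620.
Annual expense = $109,620 / 4 = $27,405.
End of year 1: book value $118,215.
End of year 2: book value $90,810.
End of year 3: book value $63,405.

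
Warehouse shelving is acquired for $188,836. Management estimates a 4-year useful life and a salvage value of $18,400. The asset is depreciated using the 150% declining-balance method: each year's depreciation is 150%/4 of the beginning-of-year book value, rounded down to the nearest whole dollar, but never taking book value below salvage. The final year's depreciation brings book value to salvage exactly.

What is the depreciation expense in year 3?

Depreciable base = $188,836 − $18,400 = $170,436.
Year 1: ⌊$188,836 × 150%/4⌋ = $70,813. Book value $118,023.
Year 2: ⌊$118,023 × 150%/4⌋ = $44,258. Book value $73,765.
Year 3: ⌊$73,765 × 150%/4⌋ = $27,661. Book value $46,104.

$27,661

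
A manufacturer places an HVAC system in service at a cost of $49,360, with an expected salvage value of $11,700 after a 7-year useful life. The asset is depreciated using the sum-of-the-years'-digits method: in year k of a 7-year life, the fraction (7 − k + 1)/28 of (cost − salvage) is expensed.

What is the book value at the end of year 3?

$25,150

Depreciable base = $49,360 − $11,700 = $37,660.
Sum of the years' digits = 7+6+5+4+3+2+1 = 28.
Year 1: $37,660 × 7/28 = $9,415. Book value $39,945.
Year 2: $37,660 × 6/28 = $8,070. Book value $31,875.
Year 3: $37,660 × 5/28 = $6,725. Book value $25,150.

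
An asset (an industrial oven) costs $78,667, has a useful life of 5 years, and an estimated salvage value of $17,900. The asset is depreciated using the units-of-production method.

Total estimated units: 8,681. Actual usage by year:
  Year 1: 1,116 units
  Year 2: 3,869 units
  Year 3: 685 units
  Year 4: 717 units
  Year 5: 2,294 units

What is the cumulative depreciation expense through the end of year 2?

Depreciable base = $78,667 − $17,900 = $60,767.
Rate = $60,767 / 8,681 units = $7 per unit.
Year 1: 1,116 × $7 = $7,812. Book value $70,855.
Year 2: 3,869 × $7 = $27,083. Book value $43,772.
Accumulated through year 2 = $78,667 − $43,772 = $34,895.

$34,895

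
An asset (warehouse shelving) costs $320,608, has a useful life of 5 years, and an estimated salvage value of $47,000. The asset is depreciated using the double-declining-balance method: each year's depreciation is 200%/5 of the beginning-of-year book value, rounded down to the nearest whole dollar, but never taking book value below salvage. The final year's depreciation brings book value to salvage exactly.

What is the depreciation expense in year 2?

Depreciable base = $320,608 − $47,000 = $273,608.
Year 1: ⌊$320,608 × 200%/5⌋ = $128,243. Book value $192,365.
Year 2: ⌊$192,365 × 200%/5⌋ = $76,946. Book value $115,419.

$76,946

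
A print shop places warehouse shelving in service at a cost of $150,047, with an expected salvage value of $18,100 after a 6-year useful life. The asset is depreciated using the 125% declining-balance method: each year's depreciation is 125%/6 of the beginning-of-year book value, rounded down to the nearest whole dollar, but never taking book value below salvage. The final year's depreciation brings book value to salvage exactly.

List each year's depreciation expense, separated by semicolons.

$31,259; $24,747; $19,591; $15,510; $12,279; $28,561

Depreciable base = $150,047 − $18,100 = $131,947.
Year 1: ⌊$150,047 × 125%/6⌋ = $31,259. Book value $118,788.
Year 2: ⌊$118,788 × 125%/6⌋ = $24,747. Book value $94,041.
Year 3: ⌊$94,041 × 125%/6⌋ = $19,591. Book value $74,450.
Year 4: ⌊$74,450 × 125%/6⌋ = $15,510. Book value $58,940.
Year 5: ⌊$58,940 × 125%/6⌋ = $12,279. Book value $46,661.
Year 6 (final): $46,661 − $18,100 = $28,561. Book value $18,100.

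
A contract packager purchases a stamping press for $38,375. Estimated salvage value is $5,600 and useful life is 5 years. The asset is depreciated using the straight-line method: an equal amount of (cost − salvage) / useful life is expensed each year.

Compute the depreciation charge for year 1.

$6,555

Depreciable base = $38,375 − $5,600 = $32,775.
Annual expense = $32,775 / 5 = $6,555.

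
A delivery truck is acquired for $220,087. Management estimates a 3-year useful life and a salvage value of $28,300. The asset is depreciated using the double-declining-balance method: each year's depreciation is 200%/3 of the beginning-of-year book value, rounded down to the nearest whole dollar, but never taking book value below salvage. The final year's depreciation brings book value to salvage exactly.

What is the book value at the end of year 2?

$28,300

Depreciable base = $220,087 − $28,300 = $191,787.
Year 1: ⌊$220,087 × 200%/3⌋ = $146,724. Book value $73,363.
Year 2: ⌊$73,363 × 200%/3⌋ = $48,908, capped at $45,063. Book value $28,300.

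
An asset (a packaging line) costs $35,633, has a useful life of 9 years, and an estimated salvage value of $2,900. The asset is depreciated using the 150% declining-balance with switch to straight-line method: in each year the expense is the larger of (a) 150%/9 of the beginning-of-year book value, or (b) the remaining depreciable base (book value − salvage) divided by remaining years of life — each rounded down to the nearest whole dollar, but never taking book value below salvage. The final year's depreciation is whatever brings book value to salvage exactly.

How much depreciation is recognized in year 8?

Depreciable base = $35,633 − $2,900 = $32,733.
Year 1: DB = ⌊$35,633 × 150%/9⌋ = $5,938; SL = ⌊$32,733/9⌋ = $3,637 → take DB $5,938. Book value $29,695.
Year 2: DB = ⌊$29,695 × 150%/9⌋ = $4,949; SL = ⌊$26,795/8⌋ = $3,349 → take DB $4,949. Book value $24,746.
Year 3: DB = ⌊$24,746 × 150%/9⌋ = $4,124; SL = ⌊$21,846/7⌋ = $3,120 → take DB $4,124. Book value $20,622.
Year 4: DB = ⌊$20,622 × 150%/9⌋ = $3,437; SL = ⌊$17,722/6⌋ = $2,953 → take DB $3,437. Book value $17,185.
Year 5: DB = ⌊$17,185 × 150%/9⌋ = $2,864; SL = ⌊$14,285/5⌋ = $2,857 → take DB $2,864. Book value $14,321.
Year 6: DB = ⌊$14,321 × 150%/9⌋ = $2,386; SL = ⌊$11,421/4⌋ = $2,855 → take SL $2,855. Book value $11,466.
Year 7: DB = ⌊$11,466 × 150%/9⌋ = $1,911; SL = ⌊$8,566/3⌋ = $2,855 → take SL $2,855. Book value $8,611.
Year 8: DB = ⌊$8,611 × 150%/9⌋ = $1,435; SL = ⌊$5,711/2⌋ = $2,855 → take SL $2,855. Book value $5,756.

$2,855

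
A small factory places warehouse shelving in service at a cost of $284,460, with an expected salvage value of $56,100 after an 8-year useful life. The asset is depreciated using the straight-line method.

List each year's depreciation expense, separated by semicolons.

$28,545; $28,545; $28,545; $28,545; $28,545; $28,545; $28,545; $28,545

Depreciable base = $284,460 − $56,100 = $228,360.
Annual expense = $228,360 / 8 = $28,545.
End of year 1: book value $255,915.
End of year 2: book value $227,370.
End of year 3: book value $198,825.
End of year 4: book value $170,280.
End of year 5: book value $141,735.
End of year 6: book value $113,190.
End of year 7: book value $84,645.
End of year 8: book value $56,100.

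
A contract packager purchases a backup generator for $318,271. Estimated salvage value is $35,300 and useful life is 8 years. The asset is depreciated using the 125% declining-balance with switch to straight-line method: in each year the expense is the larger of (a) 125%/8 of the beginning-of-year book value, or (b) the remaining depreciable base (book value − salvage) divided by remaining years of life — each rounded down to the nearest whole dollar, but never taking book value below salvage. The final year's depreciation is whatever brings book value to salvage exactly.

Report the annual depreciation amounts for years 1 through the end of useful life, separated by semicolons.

Depreciable base = $318,271 − $35,300 = $282,971.
Year 1: DB = ⌊$318,271 × 125%/8⌋ = $49,729; SL = ⌊$282,971/8⌋ = $35,371 → take DB $49,729. Book value $268,542.
Year 2: DB = ⌊$268,542 × 125%/8⌋ = $41,959; SL = ⌊$233,242/7⌋ = $33,320 → take DB $41,959. Book value $226,583.
Year 3: DB = ⌊$226,583 × 125%/8⌋ = $35,403; SL = ⌊$191,283/6⌋ = $31,880 → take DB $35,403. Book value $191,180.
Year 4: DB = ⌊$191,180 × 125%/8⌋ = $29,871; SL = ⌊$155,880/5⌋ = $31,176 → take SL $31,176. Book value $160,004.
Year 5: DB = ⌊$160,004 × 125%/8⌋ = $25,000; SL = ⌊$124,704/4⌋ = $31,176 → take SL $31,176. Book value $128,828.
Year 6: DB = ⌊$128,828 × 125%/8⌋ = $20,129; SL = ⌊$93,528/3⌋ = $31,176 → take SL $31,176. Book value $97,652.
Year 7: DB = ⌊$97,652 × 125%/8⌋ = $15,258; SL = ⌊$62,352/2⌋ = $31,176 → take SL $31,176. Book value $66,476.
Year 8 (final): $66,476 − $35,300 = $31,176. Book value $35,300.

$49,729; $41,959; $35,403; $31,176; $31,176; $31,176; $31,176; $31,176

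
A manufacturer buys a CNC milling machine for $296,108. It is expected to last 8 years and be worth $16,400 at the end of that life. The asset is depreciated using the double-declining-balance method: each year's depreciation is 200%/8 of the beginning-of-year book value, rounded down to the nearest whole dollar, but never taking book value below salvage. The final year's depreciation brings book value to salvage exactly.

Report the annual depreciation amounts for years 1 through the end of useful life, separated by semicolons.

$74,027; $55,520; $41,640; $31,230; $23,422; $17,567; $13,175; $23,127

Depreciable base = $296,108 − $16,400 = $279,708.
Year 1: ⌊$296,108 × 200%/8⌋ = $74,027. Book value $222,081.
Year 2: ⌊$222,081 × 200%/8⌋ = $55,520. Book value $166,561.
Year 3: ⌊$166,561 × 200%/8⌋ = $41,640. Book value $124,921.
Year 4: ⌊$124,921 × 200%/8⌋ = $31,230. Book value $93,691.
Year 5: ⌊$93,691 × 200%/8⌋ = $23,422. Book value $70,269.
Year 6: ⌊$70,269 × 200%/8⌋ = $17,567. Book value $52,702.
Year 7: ⌊$52,702 × 200%/8⌋ = $13,175. Book value $39,527.
Year 8 (final): $39,527 − $16,400 = $23,127. Book value $16,400.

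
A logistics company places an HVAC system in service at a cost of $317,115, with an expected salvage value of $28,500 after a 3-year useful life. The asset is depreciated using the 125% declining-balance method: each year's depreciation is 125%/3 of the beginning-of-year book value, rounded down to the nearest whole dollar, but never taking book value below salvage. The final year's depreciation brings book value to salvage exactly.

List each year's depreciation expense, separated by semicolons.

$132,131; $77,076; $79,408

Depreciable base = $317,115 − $28,500 = $288,615.
Year 1: ⌊$317,115 × 125%/3⌋ = $132,131. Book value $184,984.
Year 2: ⌊$184,984 × 125%/3⌋ = $77,076. Book value $107,908.
Year 3 (final): $107,908 − $28,500 = $79,408. Book value $28,500.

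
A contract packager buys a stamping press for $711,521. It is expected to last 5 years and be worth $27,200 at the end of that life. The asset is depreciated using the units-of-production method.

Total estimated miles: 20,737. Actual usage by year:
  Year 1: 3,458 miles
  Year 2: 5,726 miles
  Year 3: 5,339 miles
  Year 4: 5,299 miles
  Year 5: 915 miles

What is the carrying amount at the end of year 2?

$408,449

Depreciable base = $711,521 − $27,200 = $684,321.
Rate = $684,321 / 20,737 miles = $33 per mile.
Year 1: 3,458 × $33 = $114,114. Book value $597,407.
Year 2: 5,726 × $33 = $188,958. Book value $408,449.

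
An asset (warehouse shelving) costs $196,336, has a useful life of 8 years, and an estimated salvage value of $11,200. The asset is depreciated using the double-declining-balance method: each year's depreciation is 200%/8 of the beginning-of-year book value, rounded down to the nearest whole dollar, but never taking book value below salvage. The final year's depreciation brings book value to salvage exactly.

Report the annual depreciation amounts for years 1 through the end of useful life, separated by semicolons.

$49,084; $36,813; $27,609; $20,707; $15,530; $11,648; $8,736; $15,009

Depreciable base = $196,336 − $11,200 = $185,136.
Year 1: ⌊$196,336 × 200%/8⌋ = $49,084. Book value $147,252.
Year 2: ⌊$147,252 × 200%/8⌋ = $36,813. Book value $110,439.
Year 3: ⌊$110,439 × 200%/8⌋ = $27,609. Book value $82,830.
Year 4: ⌊$82,830 × 200%/8⌋ = $20,707. Book value $62,123.
Year 5: ⌊$62,123 × 200%/8⌋ = $15,530. Book value $46,593.
Year 6: ⌊$46,593 × 200%/8⌋ = $11,648. Book value $34,945.
Year 7: ⌊$34,945 × 200%/8⌋ = $8,736. Book value $26,209.
Year 8 (final): $26,209 − $11,200 = $15,009. Book value $11,200.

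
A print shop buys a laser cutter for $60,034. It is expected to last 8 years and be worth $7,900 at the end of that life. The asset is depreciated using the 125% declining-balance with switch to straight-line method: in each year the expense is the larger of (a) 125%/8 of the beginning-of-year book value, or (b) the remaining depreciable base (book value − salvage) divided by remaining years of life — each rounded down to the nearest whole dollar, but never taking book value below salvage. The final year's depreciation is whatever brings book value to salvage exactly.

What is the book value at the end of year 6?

Depreciable base = $60,034 − $7,900 = $52,134.
Year 1: DB = ⌊$60,034 × 125%/8⌋ = $9,380; SL = ⌊$52,134/8⌋ = $6,516 → take DB $9,380. Book value $50,654.
Year 2: DB = ⌊$50,654 × 125%/8⌋ = $7,914; SL = ⌊$42,754/7⌋ = $6,107 → take DB $7,914. Book value $42,740.
Year 3: DB = ⌊$42,740 × 125%/8⌋ = $6,678; SL = ⌊$34,840/6⌋ = $5,806 → take DB $6,678. Book value $36,062.
Year 4: DB = ⌊$36,062 × 125%/8⌋ = $5,634; SL = ⌊$28,162/5⌋ = $5,632 → take DB $5,634. Book value $30,428.
Year 5: DB = ⌊$30,428 × 125%/8⌋ = $4,754; SL = ⌊$22,528/4⌋ = $5,632 → take SL $5,632. Book value $24,796.
Year 6: DB = ⌊$24,796 × 125%/8⌋ = $3,874; SL = ⌊$16,896/3⌋ = $5,632 → take SL $5,632. Book value $19,164.

$19,164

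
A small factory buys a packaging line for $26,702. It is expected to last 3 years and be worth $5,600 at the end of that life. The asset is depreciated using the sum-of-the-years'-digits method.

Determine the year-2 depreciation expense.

Depreciable base = $26,702 − $5,600 = $21,102.
Sum of the years' digits = 3+2+1 = 6.
Year 1: $21,102 × 3/6 = $10,551. Book value $16,151.
Year 2: $21,102 × 2/6 = $7,034. Book value $9,117.

$7,034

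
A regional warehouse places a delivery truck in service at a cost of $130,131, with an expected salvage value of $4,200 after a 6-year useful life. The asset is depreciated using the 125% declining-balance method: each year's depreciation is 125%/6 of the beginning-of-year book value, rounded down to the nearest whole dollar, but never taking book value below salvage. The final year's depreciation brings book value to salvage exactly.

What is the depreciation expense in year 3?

Depreciable base = $130,131 − $4,200 = $125,931.
Year 1: ⌊$130,131 × 125%/6⌋ = $27,110. Book value $103,021.
Year 2: ⌊$103,021 × 125%/6⌋ = $21,462. Book value $81,559.
Year 3: ⌊$81,559 × 125%/6⌋ = $16,991. Book value $64,568.

$16,991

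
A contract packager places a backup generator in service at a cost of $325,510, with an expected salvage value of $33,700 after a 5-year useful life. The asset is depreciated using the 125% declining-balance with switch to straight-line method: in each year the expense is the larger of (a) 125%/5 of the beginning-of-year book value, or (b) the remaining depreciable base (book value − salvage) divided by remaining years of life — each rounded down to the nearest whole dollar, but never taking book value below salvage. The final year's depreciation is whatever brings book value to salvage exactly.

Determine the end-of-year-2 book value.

$183,100

Depreciable base = $325,510 − $33,700 = $291,810.
Year 1: DB = ⌊$325,510 × 125%/5⌋ = $81,377; SL = ⌊$291,810/5⌋ = $58,362 → take DB $81,377. Book value $244,133.
Year 2: DB = ⌊$244,133 × 125%/5⌋ = $61,033; SL = ⌊$210,433/4⌋ = $52,608 → take DB $61,033. Book value $183,100.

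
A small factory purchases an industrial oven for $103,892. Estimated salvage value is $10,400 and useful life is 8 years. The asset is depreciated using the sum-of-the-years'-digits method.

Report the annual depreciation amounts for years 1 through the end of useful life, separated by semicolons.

Depreciable base = $103,892 − $10,400 = $93,492.
Sum of the years' digits = 8+7+6+5+4+3+2+1 = 36.
Year 1: $93,492 × 8/36 = $20,776. Book value $83,116.
Year 2: $93,492 × 7/36 = $18,179. Book value $64,937.
Year 3: $93,492 × 6/36 = $15,582. Book value $49,355.
Year 4: $93,492 × 5/36 = $12,985. Book value $36,370.
Year 5: $93,492 × 4/36 = $10,388. Book value $25,982.
Year 6: $93,492 × 3/36 = $7,791. Book value $18,191.
Year 7: $93,492 × 2/36 = $5,194. Book value $12,997.
Year 8: $93,492 × 1/36 = $2,597. Book value $10,400.

$20,776; $18,179; $15,582; $12,985; $10,388; $7,791; $5,194; $2,597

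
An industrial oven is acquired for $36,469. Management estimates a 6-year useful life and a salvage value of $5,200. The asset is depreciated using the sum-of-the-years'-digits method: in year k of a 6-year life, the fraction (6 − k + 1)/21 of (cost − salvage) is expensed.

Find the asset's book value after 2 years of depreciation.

$20,090

Depreciable base = $36,469 − $5,200 = $31,269.
Sum of the years' digits = 6+5+4+3+2+1 = 21.
Year 1: $31,269 × 6/21 = $8,934. Book value $27,535.
Year 2: $31,269 × 5/21 = $7,445. Book value $20,090.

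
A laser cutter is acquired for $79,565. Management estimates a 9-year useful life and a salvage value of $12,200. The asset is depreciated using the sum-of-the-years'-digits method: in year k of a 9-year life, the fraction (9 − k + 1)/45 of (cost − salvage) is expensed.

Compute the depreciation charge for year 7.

Depreciable base = $79,565 − $12,200 = $67,365.
Sum of the years' digits = 9+8+7+6+5+4+3+2+1 = 45.
Year 1: $67,365 × 9/45 = $13,473. Book value $66,092.
Year 2: $67,365 × 8/45 = $11,976. Book value $54,116.
Year 3: $67,365 × 7/45 = $10,479. Book value $43,637.
Year 4: $67,365 × 6/45 = $8,982. Book value $34,655.
Year 5: $67,365 × 5/45 = $7,485. Book value $27,170.
Year 6: $67,365 × 4/45 = $5,988. Book value $21,182.
Year 7: $67,365 × 3/45 = $4,491. Book value $16,691.

$4,491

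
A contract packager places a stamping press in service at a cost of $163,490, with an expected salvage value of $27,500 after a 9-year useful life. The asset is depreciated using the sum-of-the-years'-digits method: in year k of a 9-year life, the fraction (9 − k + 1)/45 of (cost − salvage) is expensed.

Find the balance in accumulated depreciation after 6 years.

Depreciable base = $163,490 − $27,500 = $135,990.
Sum of the years' digits = 9+8+7+6+5+4+3+2+1 = 45.
Year 1: $135,990 × 9/45 = $27,198. Book value $136,292.
Year 2: $135,990 × 8/45 = $24,176. Book value $112,116.
Year 3: $135,990 × 7/45 = $21,154. Book value $90,962.
Year 4: $135,990 × 6/45 = $18,132. Book value $72,830.
Year 5: $135,990 × 5/45 = $15,110. Book value $57,720.
Year 6: $135,990 × 4/45 = $12,088. Book value $45,632.
Accumulated through year 6 = $163,490 − $45,632 = $117,858.

$117,858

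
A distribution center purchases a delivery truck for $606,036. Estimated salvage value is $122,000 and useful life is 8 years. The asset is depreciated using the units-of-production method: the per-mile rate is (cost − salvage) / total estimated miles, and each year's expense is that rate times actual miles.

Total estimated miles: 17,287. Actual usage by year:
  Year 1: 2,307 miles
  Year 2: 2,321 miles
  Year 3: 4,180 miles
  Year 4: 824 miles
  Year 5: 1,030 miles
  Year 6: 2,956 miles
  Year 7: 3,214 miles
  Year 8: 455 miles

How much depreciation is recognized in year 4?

Depreciable base = $606,036 − $122,000 = $484,036.
Rate = $484,036 / 17,287 miles = $28 per mile.
Year 1: 2,307 × $28 = $64,596. Book value $541,440.
Year 2: 2,321 × $28 = $64,988. Book value $476,452.
Year 3: 4,180 × $28 = $117,040. Book value $359,412.
Year 4: 824 × $28 = $23,072. Book value $336,340.

$23,072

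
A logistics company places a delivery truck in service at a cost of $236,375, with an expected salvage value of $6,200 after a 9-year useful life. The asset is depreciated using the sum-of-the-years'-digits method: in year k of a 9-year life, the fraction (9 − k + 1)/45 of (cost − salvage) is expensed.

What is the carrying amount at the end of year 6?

$36,890

Depreciable base = $236,375 − $6,200 = $230,175.
Sum of the years' digits = 9+8+7+6+5+4+3+2+1 = 45.
Year 1: $230,175 × 9/45 = $46,035. Book value $190,340.
Year 2: $230,175 × 8/45 = $40,920. Book value $149,420.
Year 3: $230,175 × 7/45 = $35,805. Book value $113,615.
Year 4: $230,175 × 6/45 = $30,690. Book value $82,925.
Year 5: $230,175 × 5/45 = $25,575. Book value $57,350.
Year 6: $230,175 × 4/45 = $20,460. Book value $36,890.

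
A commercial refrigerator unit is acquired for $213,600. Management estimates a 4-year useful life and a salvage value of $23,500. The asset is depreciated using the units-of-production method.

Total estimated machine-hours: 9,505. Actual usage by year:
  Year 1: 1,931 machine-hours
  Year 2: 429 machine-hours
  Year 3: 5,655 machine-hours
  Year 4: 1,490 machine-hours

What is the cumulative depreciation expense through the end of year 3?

Depreciable base = $213,600 − $23,500 = $190,100.
Rate = $190,100 / 9,505 machine-hours = $20 per machine-hour.
Year 1: 1,931 × $20 = $38,620. Book value $174,980.
Year 2: 429 × $20 = $8,580. Book value $166,400.
Year 3: 5,655 × $20 = $113,100. Book value $53,300.
Accumulated through year 3 = $213,600 − $53,300 = $160,300.

$160,300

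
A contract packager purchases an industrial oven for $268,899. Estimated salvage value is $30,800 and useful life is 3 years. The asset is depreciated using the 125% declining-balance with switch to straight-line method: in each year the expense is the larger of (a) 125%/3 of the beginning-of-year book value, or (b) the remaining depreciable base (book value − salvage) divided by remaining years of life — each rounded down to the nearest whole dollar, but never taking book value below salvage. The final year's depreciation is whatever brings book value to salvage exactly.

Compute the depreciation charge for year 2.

$65,357

Depreciable base = $268,899 − $30,800 = $238,099.
Year 1: DB = ⌊$268,899 × 125%/3⌋ = $112,041; SL = ⌊$238,099/3⌋ = $79,366 → take DB $112,041. Book value $156,858.
Year 2: DB = ⌊$156,858 × 125%/3⌋ = $65,357; SL = ⌊$126,058/2⌋ = $63,029 → take DB $65,357. Book value $91,501.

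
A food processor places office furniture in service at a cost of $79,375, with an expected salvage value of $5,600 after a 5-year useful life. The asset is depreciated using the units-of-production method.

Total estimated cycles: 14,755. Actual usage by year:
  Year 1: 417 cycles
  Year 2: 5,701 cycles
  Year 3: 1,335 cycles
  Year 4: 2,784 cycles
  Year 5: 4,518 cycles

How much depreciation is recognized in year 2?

$28,505

Depreciable base = $79,375 − $5,600 = $73,775.
Rate = $73,775 / 14,755 cycles = $5 per cycle.
Year 1: 417 × $5 = $2,085. Book value $77,290.
Year 2: 5,701 × $5 = $28,505. Book value $48,785.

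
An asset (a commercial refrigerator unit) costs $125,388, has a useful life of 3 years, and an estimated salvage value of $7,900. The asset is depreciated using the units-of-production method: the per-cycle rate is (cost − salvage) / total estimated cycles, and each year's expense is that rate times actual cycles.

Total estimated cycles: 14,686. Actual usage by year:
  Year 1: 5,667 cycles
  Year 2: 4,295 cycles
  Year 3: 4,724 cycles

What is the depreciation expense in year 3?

Depreciable base = $125,388 − $7,900 = $117,488.
Rate = $117,488 / 14,686 cycles = $8 per cycle.
Year 1: 5,667 × $8 = $45,336. Book value $80,052.
Year 2: 4,295 × $8 = $34,360. Book value $45,692.
Year 3: 4,724 × $8 = $37,792. Book value $7,900.

$37,792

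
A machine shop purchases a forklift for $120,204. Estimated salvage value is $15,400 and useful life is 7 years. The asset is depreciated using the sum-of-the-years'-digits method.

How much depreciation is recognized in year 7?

Depreciable base = $120,204 − $15,400 = $104,804.
Sum of the years' digits = 7+6+5+4+3+2+1 = 28.
Year 1: $104,804 × 7/28 = $26,201. Book value $94,003.
Year 2: $104,804 × 6/28 = $22,458. Book value $71,545.
Year 3: $104,804 × 5/28 = $18,715. Book value $52,830.
Year 4: $104,804 × 4/28 = $14,972. Book value $37,858.
Year 5: $104,804 × 3/28 = $11,229. Book value $26,629.
Year 6: $104,804 × 2/28 = $7,486. Book value $19,143.
Year 7: $104,804 × 1/28 = $3,743. Book value $15,400.

$3,743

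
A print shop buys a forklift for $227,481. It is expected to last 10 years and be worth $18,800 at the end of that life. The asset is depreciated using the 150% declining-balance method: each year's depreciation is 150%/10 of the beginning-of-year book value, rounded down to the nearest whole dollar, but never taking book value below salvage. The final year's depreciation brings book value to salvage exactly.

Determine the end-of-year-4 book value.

$118,748

Depreciable base = $227,481 − $18,800 = $208,681.
Year 1: ⌊$227,481 × 150%/10⌋ = $34,122. Book value $193,359.
Year 2: ⌊$193,359 × 150%/10⌋ = $29,003. Book value $164,356.
Year 3: ⌊$164,356 × 150%/10⌋ = $24,653. Book value $139,703.
Year 4: ⌊$139,703 × 150%/10⌋ = $20,955. Book value $118,748.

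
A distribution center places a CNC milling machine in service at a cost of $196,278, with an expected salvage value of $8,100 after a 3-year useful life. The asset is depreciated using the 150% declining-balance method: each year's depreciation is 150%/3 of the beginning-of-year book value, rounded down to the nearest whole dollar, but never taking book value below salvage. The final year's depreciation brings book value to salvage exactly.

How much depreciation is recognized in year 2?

Depreciable base = $196,278 − $8,100 = $188,178.
Year 1: ⌊$196,278 × 150%/3⌋ = $98,139. Book value $98,139.
Year 2: ⌊$98,139 × 150%/3⌋ = $49,069. Book value $49,070.

$49,069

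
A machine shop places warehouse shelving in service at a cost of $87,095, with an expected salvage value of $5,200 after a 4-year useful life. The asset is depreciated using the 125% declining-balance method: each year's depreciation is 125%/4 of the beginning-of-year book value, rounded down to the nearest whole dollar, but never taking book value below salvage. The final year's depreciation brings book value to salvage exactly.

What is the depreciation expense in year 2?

$18,711

Depreciable base = $87,095 − $5,200 = $81,895.
Year 1: ⌊$87,095 × 125%/4⌋ = $27,217. Book value $59,878.
Year 2: ⌊$59,878 × 125%/4⌋ = $18,711. Book value $41,167.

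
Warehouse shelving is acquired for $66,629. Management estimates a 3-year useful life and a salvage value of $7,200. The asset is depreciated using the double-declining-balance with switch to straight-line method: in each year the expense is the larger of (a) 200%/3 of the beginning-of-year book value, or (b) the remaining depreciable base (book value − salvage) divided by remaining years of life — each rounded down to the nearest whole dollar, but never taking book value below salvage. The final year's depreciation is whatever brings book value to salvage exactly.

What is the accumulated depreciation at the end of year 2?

Depreciable base = $66,629 − $7,200 = $59,429.
Year 1: DB = ⌊$66,629 × 200%/3⌋ = $44,419; SL = ⌊$59,429/3⌋ = $19,809 → take DB $44,419. Book value $22,210.
Year 2: DB = ⌊$22,210 × 200%/3⌋ = $14,806; SL = ⌊$15,010/2⌋ = $7,505 → take DB $14,806. Book value $7,404.
Accumulated through year 2 = $66,629 − $7,404 = $59,225.

$59,225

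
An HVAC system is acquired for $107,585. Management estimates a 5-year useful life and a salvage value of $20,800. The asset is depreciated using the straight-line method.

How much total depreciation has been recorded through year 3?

$52,071

Depreciable base = $107,585 − $20,800 = $86,785.
Annual expense = $86,785 / 5 = $17,357.
End of year 1: book value $90,228.
End of year 2: book value $72,871.
End of year 3: book value $55,514.
Accumulated through year 3 = $107,585 − $55,514 = $52,071.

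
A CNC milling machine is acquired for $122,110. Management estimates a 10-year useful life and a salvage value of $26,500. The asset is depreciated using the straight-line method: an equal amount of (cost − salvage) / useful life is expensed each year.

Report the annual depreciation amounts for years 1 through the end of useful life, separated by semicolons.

Depreciable base = $122,110 − $26,500 = $95,610.
Annual expense = $95,610 / 10 = $9,561.
End of year 1: book value $112,549.
End of year 2: book value $102,988.
End of year 3: book value $93,427.
End of year 4: book value $83,866.
End of year 5: book value $74,305.
End of year 6: book value $64,744.
End of year 7: book value $55,183.
End of year 8: book value $45,622.
End of year 9: book value $36,061.
End of year 10: book value $26,500.

$9,561; $9,561; $9,561; $9,561; $9,561; $9,561; $9,561; $9,561; $9,561; $9,561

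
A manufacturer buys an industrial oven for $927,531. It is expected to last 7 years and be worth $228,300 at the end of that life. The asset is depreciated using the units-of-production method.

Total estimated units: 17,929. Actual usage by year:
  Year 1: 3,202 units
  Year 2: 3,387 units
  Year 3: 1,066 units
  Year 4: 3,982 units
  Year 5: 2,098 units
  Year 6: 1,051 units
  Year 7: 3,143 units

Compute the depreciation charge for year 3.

Depreciable base = $927,531 − $228,300 = $699,231.
Rate = $699,231 / 17,929 units = $39 per unit.
Year 1: 3,202 × $39 = $124,878. Book value $802,653.
Year 2: 3,387 × $39 = $132,093. Book value $670,560.
Year 3: 1,066 × $39 = $41,574. Book value $628,986.

$41,574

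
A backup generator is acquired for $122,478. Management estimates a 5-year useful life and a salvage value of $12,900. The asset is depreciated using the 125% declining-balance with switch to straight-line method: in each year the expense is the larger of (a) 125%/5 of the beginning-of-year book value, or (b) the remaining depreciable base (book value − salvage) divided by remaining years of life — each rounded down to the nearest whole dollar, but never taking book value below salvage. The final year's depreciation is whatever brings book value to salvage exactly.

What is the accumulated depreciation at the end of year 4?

Depreciable base = $122,478 − $12,900 = $109,578.
Year 1: DB = ⌊$122,478 × 125%/5⌋ = $30,619; SL = ⌊$109,578/5⌋ = $21,915 → take DB $30,619. Book value $91,859.
Year 2: DB = ⌊$91,859 × 125%/5⌋ = $22,964; SL = ⌊$78,959/4⌋ = $19,739 → take DB $22,964. Book value $68,895.
Year 3: DB = ⌊$68,895 × 125%/5⌋ = $17,223; SL = ⌊$55,995/3⌋ = $18,665 → take SL $18,665. Book value $50,230.
Year 4: DB = ⌊$50,230 × 125%/5⌋ = $12,557; SL = ⌊$37,330/2⌋ = $18,665 → take SL $18,665. Book value $31,565.
Accumulated through year 4 = $122,478 − $31,565 = $90,913.

$90,913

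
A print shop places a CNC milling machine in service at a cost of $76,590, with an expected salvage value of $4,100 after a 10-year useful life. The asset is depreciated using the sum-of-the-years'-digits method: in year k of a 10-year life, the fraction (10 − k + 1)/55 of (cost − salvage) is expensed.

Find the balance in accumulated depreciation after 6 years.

Depreciable base = $76,590 − $4,100 = $72,490.
Sum of the years' digits = 10+9+8+7+6+5+4+3+2+1 = 55.
Year 1: $72,490 × 10/55 = $13,180. Book value $63,410.
Year 2: $72,490 × 9/55 = $11,862. Book value $51,548.
Year 3: $72,490 × 8/55 = $10,544. Book value $41,004.
Year 4: $72,490 × 7/55 = $9,226. Book value $31,778.
Year 5: $72,490 × 6/55 = $7,908. Book value $23,870.
Year 6: $72,490 × 5/55 = $6,590. Book value $17,280.
Accumulated through year 6 = $76,590 − $17,280 = $59,310.

$59,310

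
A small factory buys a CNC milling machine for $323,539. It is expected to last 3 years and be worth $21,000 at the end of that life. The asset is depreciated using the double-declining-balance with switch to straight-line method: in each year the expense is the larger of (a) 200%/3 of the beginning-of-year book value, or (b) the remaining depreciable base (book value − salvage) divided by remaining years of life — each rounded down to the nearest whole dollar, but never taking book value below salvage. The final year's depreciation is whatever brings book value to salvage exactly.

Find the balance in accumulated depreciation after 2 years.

$287,590

Depreciable base = $323,539 − $21,000 = $302,539.
Year 1: DB = ⌊$323,539 × 200%/3⌋ = $215,692; SL = ⌊$302,539/3⌋ = $100,846 → take DB $215,692. Book value $107,847.
Year 2: DB = ⌊$107,847 × 200%/3⌋ = $71,898; SL = ⌊$86,847/2⌋ = $43,423 → take DB $71,898. Book value $35,949.
Accumulated through year 2 = $323,539 − $35,949 = $287,590.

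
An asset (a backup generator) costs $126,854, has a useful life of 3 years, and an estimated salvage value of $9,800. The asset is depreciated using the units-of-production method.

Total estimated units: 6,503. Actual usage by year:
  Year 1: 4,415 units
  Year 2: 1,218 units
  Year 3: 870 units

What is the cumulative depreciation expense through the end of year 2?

$101,394

Depreciable base = $126,854 − $9,800 = $117,054.
Rate = $117,054 / 6,503 units = $18 per unit.
Year 1: 4,415 × $18 = $79,470. Book value $47,384.
Year 2: 1,218 × $18 = $21,924. Book value $25,460.
Accumulated through year 2 = $126,854 − $25,460 = $101,394.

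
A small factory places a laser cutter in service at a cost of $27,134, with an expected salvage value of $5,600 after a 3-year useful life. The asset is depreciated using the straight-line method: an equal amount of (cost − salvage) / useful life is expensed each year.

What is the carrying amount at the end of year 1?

$19,956

Depreciable base = $27,134 − $5,600 = $21,534.
Annual expense = $21,534 / 3 = $7,178.
End of year 1: book value $19,956.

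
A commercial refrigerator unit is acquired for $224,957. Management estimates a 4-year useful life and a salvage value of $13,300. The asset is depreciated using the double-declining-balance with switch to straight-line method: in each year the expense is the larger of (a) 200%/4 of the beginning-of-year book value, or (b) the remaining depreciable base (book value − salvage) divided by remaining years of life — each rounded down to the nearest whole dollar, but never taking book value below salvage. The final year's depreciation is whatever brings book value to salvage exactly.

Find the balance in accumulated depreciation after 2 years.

Depreciable base = $224,957 − $13,300 = $211,657.
Year 1: DB = ⌊$224,957 × 200%/4⌋ = $112,478; SL = ⌊$211,657/4⌋ = $52,914 → take DB $112,478. Book value $112,479.
Year 2: DB = ⌊$112,479 × 200%/4⌋ = $56,239; SL = ⌊$99,179/3⌋ = $33,059 → take DB $56,239. Book value $56,240.
Accumulated through year 2 = $224,957 − $56,240 = $168,717.

$168,717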